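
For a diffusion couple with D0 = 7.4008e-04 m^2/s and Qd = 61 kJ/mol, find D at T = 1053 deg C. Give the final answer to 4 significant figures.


D = D0 * exp(-Qd / (R*T))
T = 1326.15 K
D = 7.4008e-04 * exp(-61e3 / (8.314 * 1326.15))
D = 2.928e-06 m^2/s


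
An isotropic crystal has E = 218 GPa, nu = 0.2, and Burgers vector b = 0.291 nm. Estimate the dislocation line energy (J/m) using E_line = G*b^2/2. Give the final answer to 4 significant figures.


Step 1: G = E / (2*(1+nu))
G = 218 / (2*(1+0.2)) = 90.8333 GPa = 9.08333e+10 Pa
Step 2: E_line = G*b^2/2
b = 0.291 nm = 2.91e-10 m
E_line = 0.5 * 9.08333e+10 * (2.91e-10)^2 = 3.846e-09 J/m


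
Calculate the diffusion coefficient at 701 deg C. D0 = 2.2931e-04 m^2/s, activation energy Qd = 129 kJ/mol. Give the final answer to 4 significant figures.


D = D0 * exp(-Qd / (R*T))
T = 974.15 K
D = 2.2931e-04 * exp(-129e3 / (8.314 * 974.15))
D = 2.774e-11 m^2/s


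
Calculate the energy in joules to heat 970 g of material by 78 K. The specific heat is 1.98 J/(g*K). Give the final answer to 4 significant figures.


Q = m * cp * dT
Q = 970 * 1.98 * 78
Q = 149800 J


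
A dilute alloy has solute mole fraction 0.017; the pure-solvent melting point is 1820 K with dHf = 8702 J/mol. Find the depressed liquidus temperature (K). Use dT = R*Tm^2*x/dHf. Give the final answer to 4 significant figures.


dT = R*Tm^2*x / dHf
dT = 8.314 * 1820^2 * 0.017 / 8702
dT = 53.8 K
T_new = 1820 - 53.8 = 1766 K


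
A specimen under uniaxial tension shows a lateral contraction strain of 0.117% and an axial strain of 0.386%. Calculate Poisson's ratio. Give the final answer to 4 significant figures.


nu = -epsilon_lat / epsilon_axial
Lateral strain is contraction (negative), so using magnitudes:
nu = 0.117 / 0.386
nu = 0.3031


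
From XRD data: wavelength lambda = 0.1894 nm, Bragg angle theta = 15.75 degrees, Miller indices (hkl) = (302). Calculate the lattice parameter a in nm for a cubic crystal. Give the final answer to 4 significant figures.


d = lambda / (2*sin(theta))
d = 0.1894 / (2*sin(15.75 deg))
d = 0.348879 nm
a = d * sqrt(h^2+k^2+l^2) = 0.348879 * sqrt(13)
a = 1.258 nm


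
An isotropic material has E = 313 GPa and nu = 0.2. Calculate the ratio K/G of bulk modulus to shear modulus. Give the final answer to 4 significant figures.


G = E / (2*(1+nu))
G = 313 / (2*(1+0.2)) = 130.417 GPa
K = E / (3*(1-2*nu))
K = 313 / (3*(1-2*0.2)) = 173.889 GPa
K/G = 173.889 / 130.417 = 1.333


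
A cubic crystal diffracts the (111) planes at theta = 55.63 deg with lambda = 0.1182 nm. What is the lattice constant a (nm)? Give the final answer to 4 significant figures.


d = lambda / (2*sin(theta))
d = 0.1182 / (2*sin(55.63 deg))
d = 0.0716008 nm
a = d * sqrt(h^2+k^2+l^2) = 0.0716008 * sqrt(3)
a = 0.124 nm


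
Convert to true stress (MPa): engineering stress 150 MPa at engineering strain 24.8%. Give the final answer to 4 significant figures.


sigma_true = sigma_eng * (1 + epsilon_eng)
sigma_true = 150 * (1 + 0.248)
sigma_true = 187.2 MPa


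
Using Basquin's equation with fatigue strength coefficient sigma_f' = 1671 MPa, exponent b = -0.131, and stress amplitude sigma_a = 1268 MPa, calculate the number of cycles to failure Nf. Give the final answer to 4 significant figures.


sigma_a = sigma_f' * (2*Nf)^b
2*Nf = (sigma_a / sigma_f')^(1/b)
2*Nf = (1268 / 1671)^(1/-0.131)
2*Nf = 8.2213
Nf = 4.111 cycles


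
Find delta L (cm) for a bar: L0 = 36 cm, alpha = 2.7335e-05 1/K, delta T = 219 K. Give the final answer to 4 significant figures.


dL = L0 * alpha * dT
dL = 36 * 2.7335e-05 * 219
dL = 0.2155 cm


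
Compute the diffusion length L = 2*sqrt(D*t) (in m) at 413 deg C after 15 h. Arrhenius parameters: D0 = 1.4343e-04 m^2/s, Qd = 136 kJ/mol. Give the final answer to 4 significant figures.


Step 1: D = D0 * exp(-Qd/(R*T))
T = 686.15 K
D = 1.4343e-04 * exp(-136e3 / (8.314 * 686.15)) = 6.35294e-15 m^2/s
Step 2: L = 2*sqrt(D*t)
t = 15 h = 54000 s
L = 2*sqrt(6.35294e-15 * 54000) = 3.704e-05 m


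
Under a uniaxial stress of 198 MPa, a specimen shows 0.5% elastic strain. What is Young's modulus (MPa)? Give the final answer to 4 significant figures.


E = sigma / epsilon
epsilon = 0.5% = 5e-03
E = 198 / 5e-03
E = 39600 MPa


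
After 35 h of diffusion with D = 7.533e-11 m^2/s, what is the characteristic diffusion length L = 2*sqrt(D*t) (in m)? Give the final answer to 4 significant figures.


t = 35 hr = 126000 s
Diffusion length = 2*sqrt(D*t)
= 2*sqrt(7.533e-11 * 126000)
= 6.162e-03 m


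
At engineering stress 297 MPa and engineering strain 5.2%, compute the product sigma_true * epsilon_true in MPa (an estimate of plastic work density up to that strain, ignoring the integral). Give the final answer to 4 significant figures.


sigma_true = sigma_eng * (1 + epsilon_eng)
sigma_true = 297 * (1 + 0.052) = 312.444 MPa
epsilon_true = ln(1 + epsilon_eng)
epsilon_true = ln(1 + 0.052) = 0.0506931
sigma_true * epsilon_true = 312.444 * 0.0506931 = 15.84 MPa


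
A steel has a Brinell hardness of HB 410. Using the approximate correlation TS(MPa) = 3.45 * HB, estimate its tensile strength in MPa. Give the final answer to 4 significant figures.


TS (MPa) = 3.45 * HB
TS = 3.45 * 410
TS = 1415 MPa


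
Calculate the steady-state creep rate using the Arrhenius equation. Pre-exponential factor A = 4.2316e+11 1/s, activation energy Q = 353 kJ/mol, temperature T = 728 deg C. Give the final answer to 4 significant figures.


rate = A * exp(-Q / (R*T))
T = 728 + 273.15 = 1001.15 K
rate = 4.2316e+11 * exp(-353e3 / (8.314 * 1001.15))
rate = 1.615e-07 1/s


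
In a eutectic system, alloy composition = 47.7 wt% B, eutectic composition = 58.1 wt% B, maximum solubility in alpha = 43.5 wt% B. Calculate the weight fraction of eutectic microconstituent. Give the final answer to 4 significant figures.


f_primary = (C_e - C0) / (C_e - C_alpha_max)
f_primary = (58.1 - 47.7) / (58.1 - 43.5)
f_primary = 0.712329
f_eutectic = 1 - 0.712329 = 0.2877


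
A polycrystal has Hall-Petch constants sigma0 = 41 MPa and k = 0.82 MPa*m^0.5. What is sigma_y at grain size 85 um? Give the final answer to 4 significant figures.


sigma_y = sigma0 + k / sqrt(d)
d = 85 um = 8.5e-05 m
sigma_y = 41 + 0.82 / sqrt(8.5e-05)
sigma_y = 129.9 MPa


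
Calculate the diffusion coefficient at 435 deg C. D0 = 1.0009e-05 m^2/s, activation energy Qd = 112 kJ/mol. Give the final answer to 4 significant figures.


D = D0 * exp(-Qd / (R*T))
T = 708.15 K
D = 1.0009e-05 * exp(-112e3 / (8.314 * 708.15))
D = 5.479e-14 m^2/s


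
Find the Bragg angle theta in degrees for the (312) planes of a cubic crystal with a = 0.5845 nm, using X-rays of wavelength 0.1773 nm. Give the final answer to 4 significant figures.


d = a / sqrt(h^2+k^2+l^2)
d = 0.5845 / sqrt(14) = 0.156214 nm
lambda = 2*d*sin(theta)  =>  sin(theta) = lambda / (2*d)
sin(theta) = 0.1773 / (2 * 0.156214) = 0.56749
theta = 34.58 deg


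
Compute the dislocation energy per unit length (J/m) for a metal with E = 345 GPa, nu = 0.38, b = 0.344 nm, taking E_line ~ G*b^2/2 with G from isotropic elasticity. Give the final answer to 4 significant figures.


Step 1: G = E / (2*(1+nu))
G = 345 / (2*(1+0.38)) = 125 GPa = 1.25e+11 Pa
Step 2: E_line = G*b^2/2
b = 0.344 nm = 3.44e-10 m
E_line = 0.5 * 1.25e+11 * (3.44e-10)^2 = 7.396e-09 J/m


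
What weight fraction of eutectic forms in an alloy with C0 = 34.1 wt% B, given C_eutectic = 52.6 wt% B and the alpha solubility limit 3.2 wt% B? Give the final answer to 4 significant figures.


f_primary = (C_e - C0) / (C_e - C_alpha_max)
f_primary = (52.6 - 34.1) / (52.6 - 3.2)
f_primary = 0.374494
f_eutectic = 1 - 0.374494 = 0.6255


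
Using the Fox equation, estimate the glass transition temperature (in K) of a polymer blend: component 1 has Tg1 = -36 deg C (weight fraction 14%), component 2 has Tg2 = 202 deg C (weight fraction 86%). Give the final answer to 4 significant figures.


1/Tg = w1/Tg1 + w2/Tg2 (in Kelvin)
Tg1 = 237.15 K, Tg2 = 475.15 K
1/Tg = 0.14/237.15 + 0.86/475.15
Tg = 416.6 K


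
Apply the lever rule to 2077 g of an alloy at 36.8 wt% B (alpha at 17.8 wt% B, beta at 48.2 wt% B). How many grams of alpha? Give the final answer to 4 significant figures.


f_alpha = (C_beta - C0) / (C_beta - C_alpha)
f_alpha = (48.2 - 36.8) / (48.2 - 17.8) = 0.375
m_alpha = f_alpha * m_total = 0.375 * 2077 = 778.9 g


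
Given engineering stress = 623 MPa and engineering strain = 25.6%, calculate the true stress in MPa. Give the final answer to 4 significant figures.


sigma_true = sigma_eng * (1 + epsilon_eng)
sigma_true = 623 * (1 + 0.256)
sigma_true = 782.5 MPa


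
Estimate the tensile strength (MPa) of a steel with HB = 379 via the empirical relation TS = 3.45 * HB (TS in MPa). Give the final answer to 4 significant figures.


TS (MPa) = 3.45 * HB
TS = 3.45 * 379
TS = 1308 MPa


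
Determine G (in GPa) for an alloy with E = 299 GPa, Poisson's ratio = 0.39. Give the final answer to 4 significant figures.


G = E / (2*(1+nu))
G = 299 / (2*(1+0.39))
G = 107.6 GPa


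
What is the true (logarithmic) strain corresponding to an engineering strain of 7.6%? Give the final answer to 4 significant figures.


epsilon_true = ln(1 + epsilon_eng)
epsilon_true = ln(1 + 0.076)
epsilon_true = 0.07325


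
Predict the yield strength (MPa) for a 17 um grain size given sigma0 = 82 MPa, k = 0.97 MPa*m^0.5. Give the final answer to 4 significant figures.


sigma_y = sigma0 + k / sqrt(d)
d = 17 um = 1.7e-05 m
sigma_y = 82 + 0.97 / sqrt(1.7e-05)
sigma_y = 317.3 MPa


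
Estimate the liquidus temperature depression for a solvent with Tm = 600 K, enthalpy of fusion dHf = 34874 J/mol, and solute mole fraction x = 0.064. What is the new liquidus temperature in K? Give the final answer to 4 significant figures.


dT = R*Tm^2*x / dHf
dT = 8.314 * 600^2 * 0.064 / 34874
dT = 5.49276 K
T_new = 600 - 5.49276 = 594.5 K


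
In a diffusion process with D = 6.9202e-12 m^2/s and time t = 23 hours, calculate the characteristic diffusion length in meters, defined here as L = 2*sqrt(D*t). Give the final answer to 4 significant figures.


t = 23 hr = 82800 s
Diffusion length = 2*sqrt(D*t)
= 2*sqrt(6.9202e-12 * 82800)
= 1.514e-03 m


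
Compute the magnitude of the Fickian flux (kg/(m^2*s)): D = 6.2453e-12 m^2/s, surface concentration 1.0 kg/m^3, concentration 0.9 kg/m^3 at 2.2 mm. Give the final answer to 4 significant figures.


J = -D * (dC/dx) = D * (C1 - C2) / dx
J = 6.2453e-12 * (1.0 - 0.9) / 2.2e-03
J = 2.839e-10 kg/(m^2*s)


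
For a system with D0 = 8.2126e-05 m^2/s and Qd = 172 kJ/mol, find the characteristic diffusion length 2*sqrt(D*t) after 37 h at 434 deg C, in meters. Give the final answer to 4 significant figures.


Step 1: D = D0 * exp(-Qd/(R*T))
T = 707.15 K
D = 8.2126e-05 * exp(-172e3 / (8.314 * 707.15)) = 1.61807e-17 m^2/s
Step 2: L = 2*sqrt(D*t)
t = 37 h = 133200 s
L = 2*sqrt(1.61807e-17 * 133200) = 2.936e-06 m


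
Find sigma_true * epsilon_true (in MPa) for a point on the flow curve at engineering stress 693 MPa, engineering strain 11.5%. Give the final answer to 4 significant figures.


sigma_true = sigma_eng * (1 + epsilon_eng)
sigma_true = 693 * (1 + 0.115) = 772.695 MPa
epsilon_true = ln(1 + epsilon_eng)
epsilon_true = ln(1 + 0.115) = 0.108854
sigma_true * epsilon_true = 772.695 * 0.108854 = 84.11 MPa


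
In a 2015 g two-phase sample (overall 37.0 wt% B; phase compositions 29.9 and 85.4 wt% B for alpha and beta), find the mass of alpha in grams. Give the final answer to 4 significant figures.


f_alpha = (C_beta - C0) / (C_beta - C_alpha)
f_alpha = (85.4 - 37.0) / (85.4 - 29.9) = 0.872072
m_alpha = f_alpha * m_total = 0.872072 * 2015 = 1757 g


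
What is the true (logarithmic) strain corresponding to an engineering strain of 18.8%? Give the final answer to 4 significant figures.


epsilon_true = ln(1 + epsilon_eng)
epsilon_true = ln(1 + 0.188)
epsilon_true = 0.1723


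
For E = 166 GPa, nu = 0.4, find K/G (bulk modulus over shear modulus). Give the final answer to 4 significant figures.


G = E / (2*(1+nu))
G = 166 / (2*(1+0.4)) = 59.2857 GPa
K = E / (3*(1-2*nu))
K = 166 / (3*(1-2*0.4)) = 276.667 GPa
K/G = 276.667 / 59.2857 = 4.667


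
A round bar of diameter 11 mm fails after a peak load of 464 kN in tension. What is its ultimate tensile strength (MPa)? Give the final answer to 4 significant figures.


A0 = pi*(d/2)^2 = pi*(11/2)^2 = 95.0332 mm^2
UTS = F_max / A0 = 464*1000 / 95.0332
UTS = 4883 MPa


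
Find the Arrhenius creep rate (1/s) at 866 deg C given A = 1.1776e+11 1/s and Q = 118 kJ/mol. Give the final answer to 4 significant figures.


rate = A * exp(-Q / (R*T))
T = 866 + 273.15 = 1139.15 K
rate = 1.1776e+11 * exp(-118e3 / (8.314 * 1139.15))
rate = 457100 1/s


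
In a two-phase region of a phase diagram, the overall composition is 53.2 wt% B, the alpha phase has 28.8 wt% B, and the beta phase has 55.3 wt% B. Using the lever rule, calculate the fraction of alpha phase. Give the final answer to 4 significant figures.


f_alpha = (C_beta - C0) / (C_beta - C_alpha)
f_alpha = (55.3 - 53.2) / (55.3 - 28.8)
f_alpha = 0.07925


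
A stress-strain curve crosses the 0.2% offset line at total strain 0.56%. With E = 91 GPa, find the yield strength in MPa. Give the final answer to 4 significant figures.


Offset strain = 0.002
Elastic strain at yield = total_strain - offset = 5.6e-03 - 0.002 = 3.6e-03
sigma_y = E * elastic_strain = 91000 * 3.6e-03
sigma_y = 327.6 MPa


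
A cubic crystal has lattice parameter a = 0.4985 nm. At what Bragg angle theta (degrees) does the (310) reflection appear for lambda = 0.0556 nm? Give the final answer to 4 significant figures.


d = a / sqrt(h^2+k^2+l^2)
d = 0.4985 / sqrt(10) = 0.15764 nm
lambda = 2*d*sin(theta)  =>  sin(theta) = lambda / (2*d)
sin(theta) = 0.0556 / (2 * 0.15764) = 0.176352
theta = 10.16 deg


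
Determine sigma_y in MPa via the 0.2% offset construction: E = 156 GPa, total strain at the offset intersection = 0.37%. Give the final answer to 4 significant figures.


Offset strain = 0.002
Elastic strain at yield = total_strain - offset = 3.7e-03 - 0.002 = 1.7e-03
sigma_y = E * elastic_strain = 156000 * 1.7e-03
sigma_y = 265.2 MPa


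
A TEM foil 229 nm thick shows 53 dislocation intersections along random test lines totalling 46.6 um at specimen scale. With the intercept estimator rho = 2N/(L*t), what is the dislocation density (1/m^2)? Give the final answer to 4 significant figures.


rho = 2N / (L * t)
L = 46.6 um = 4.66e-05 m, t = 229 nm = 2.29e-07 m
rho = 2 * 53 / (4.66e-05 * 2.29e-07)
rho = 9.933e+12 1/m^2


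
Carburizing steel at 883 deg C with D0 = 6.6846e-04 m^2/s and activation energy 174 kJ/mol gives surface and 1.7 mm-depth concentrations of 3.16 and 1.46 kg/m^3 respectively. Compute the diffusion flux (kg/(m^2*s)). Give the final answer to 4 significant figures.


Step 1: D = D0 * exp(-Qd/(R*T))
T = 883 + 273.15 = 1156.15 K
D = 6.6846e-04 * exp(-174e3 / (8.314 * 1156.15)) = 9.19399e-12 m^2/s
Step 2: J = D * (C1 - C2) / dx
J = 9.19399e-12 * (3.16 - 1.46) / 1.7e-03
J = 9.194e-09 kg/(m^2*s)


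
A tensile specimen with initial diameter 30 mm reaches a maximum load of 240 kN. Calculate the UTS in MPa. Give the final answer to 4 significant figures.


A0 = pi*(d/2)^2 = pi*(30/2)^2 = 706.858 mm^2
UTS = F_max / A0 = 240*1000 / 706.858
UTS = 339.5 MPa


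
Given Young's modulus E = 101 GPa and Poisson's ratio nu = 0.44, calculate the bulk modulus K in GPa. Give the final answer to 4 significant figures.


K = E / (3*(1-2*nu))
K = 101 / (3*(1-2*0.44))
K = 280.6 GPa


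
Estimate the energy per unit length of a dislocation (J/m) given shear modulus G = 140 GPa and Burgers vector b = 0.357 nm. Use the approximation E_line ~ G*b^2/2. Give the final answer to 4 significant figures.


E = G*b^2/2
b = 0.357 nm = 3.57e-10 m
G = 140 GPa = 1.4e+11 Pa
E = 0.5 * 1.4e+11 * (3.57e-10)^2
E = 8.921e-09 J/m


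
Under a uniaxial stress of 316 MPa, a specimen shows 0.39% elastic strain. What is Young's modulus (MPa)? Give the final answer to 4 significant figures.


E = sigma / epsilon
epsilon = 0.39% = 3.9e-03
E = 316 / 3.9e-03
E = 81030 MPa


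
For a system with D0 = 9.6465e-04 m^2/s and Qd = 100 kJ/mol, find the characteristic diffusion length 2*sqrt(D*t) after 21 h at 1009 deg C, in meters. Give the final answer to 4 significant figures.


Step 1: D = D0 * exp(-Qd/(R*T))
T = 1282.15 K
D = 9.6465e-04 * exp(-100e3 / (8.314 * 1282.15)) = 8.13269e-08 m^2/s
Step 2: L = 2*sqrt(D*t)
t = 21 h = 75600 s
L = 2*sqrt(8.13269e-08 * 75600) = 0.1568 m


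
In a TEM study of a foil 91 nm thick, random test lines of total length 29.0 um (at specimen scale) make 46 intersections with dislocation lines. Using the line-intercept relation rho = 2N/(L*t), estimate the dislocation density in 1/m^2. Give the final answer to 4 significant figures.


rho = 2N / (L * t)
L = 29.0 um = 2.9e-05 m, t = 91 nm = 9.1e-08 m
rho = 2 * 46 / (2.9e-05 * 9.1e-08)
rho = 3.486e+13 1/m^2


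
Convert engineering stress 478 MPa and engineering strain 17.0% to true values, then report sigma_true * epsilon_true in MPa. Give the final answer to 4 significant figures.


sigma_true = sigma_eng * (1 + epsilon_eng)
sigma_true = 478 * (1 + 0.17) = 559.26 MPa
epsilon_true = ln(1 + epsilon_eng)
epsilon_true = ln(1 + 0.17) = 0.157004
sigma_true * epsilon_true = 559.26 * 0.157004 = 87.81 MPa


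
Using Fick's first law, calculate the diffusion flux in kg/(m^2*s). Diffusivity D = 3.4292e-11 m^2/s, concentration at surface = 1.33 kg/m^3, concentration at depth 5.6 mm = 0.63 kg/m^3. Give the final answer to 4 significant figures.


J = -D * (dC/dx) = D * (C1 - C2) / dx
J = 3.4292e-11 * (1.33 - 0.63) / 5.6e-03
J = 4.287e-09 kg/(m^2*s)


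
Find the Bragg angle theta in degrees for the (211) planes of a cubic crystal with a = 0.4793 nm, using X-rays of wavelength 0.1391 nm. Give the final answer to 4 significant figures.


d = a / sqrt(h^2+k^2+l^2)
d = 0.4793 / sqrt(6) = 0.195673 nm
lambda = 2*d*sin(theta)  =>  sin(theta) = lambda / (2*d)
sin(theta) = 0.1391 / (2 * 0.195673) = 0.355439
theta = 20.82 deg


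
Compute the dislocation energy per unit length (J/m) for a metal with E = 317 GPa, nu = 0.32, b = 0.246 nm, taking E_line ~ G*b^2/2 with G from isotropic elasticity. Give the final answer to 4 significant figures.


Step 1: G = E / (2*(1+nu))
G = 317 / (2*(1+0.32)) = 120.076 GPa = 1.20076e+11 Pa
Step 2: E_line = G*b^2/2
b = 0.246 nm = 2.46e-10 m
E_line = 0.5 * 1.20076e+11 * (2.46e-10)^2 = 3.633e-09 J/m


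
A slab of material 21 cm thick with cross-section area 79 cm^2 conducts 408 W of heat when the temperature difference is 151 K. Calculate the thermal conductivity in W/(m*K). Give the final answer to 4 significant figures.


k = Q*L / (A*dT)
L = 0.21 m, A = 7.9e-03 m^2
k = 408 * 0.21 / (7.9e-03 * 151)
k = 71.82 W/(m*K)


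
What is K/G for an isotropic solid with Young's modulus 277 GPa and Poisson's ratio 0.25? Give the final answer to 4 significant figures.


G = E / (2*(1+nu))
G = 277 / (2*(1+0.25)) = 110.8 GPa
K = E / (3*(1-2*nu))
K = 277 / (3*(1-2*0.25)) = 184.667 GPa
K/G = 184.667 / 110.8 = 1.667


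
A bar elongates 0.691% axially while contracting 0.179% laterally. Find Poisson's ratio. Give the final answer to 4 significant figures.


nu = -epsilon_lat / epsilon_axial
Lateral strain is contraction (negative), so using magnitudes:
nu = 0.179 / 0.691
nu = 0.259


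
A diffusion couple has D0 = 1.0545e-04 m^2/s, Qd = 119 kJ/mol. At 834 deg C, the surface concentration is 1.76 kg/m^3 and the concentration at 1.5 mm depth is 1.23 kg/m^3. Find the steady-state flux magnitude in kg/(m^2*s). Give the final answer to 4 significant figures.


Step 1: D = D0 * exp(-Qd/(R*T))
T = 834 + 273.15 = 1107.15 K
D = 1.0545e-04 * exp(-119e3 / (8.314 * 1107.15)) = 2.56153e-10 m^2/s
Step 2: J = D * (C1 - C2) / dx
J = 2.56153e-10 * (1.76 - 1.23) / 1.5e-03
J = 9.051e-08 kg/(m^2*s)


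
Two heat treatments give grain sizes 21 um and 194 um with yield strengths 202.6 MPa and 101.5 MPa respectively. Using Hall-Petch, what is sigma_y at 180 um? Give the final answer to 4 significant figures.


sigma_y = sigma0 + k / sqrt(d)
1/sqrt(d1) = 1/sqrt(2.1e-05) = 218.218;  1/sqrt(d2) = 71.7958
k = (sigma1 - sigma2) / (1/sqrt(d1) - 1/sqrt(d2)) = (202.6 - 101.5) / (218.218 - 71.7958) = 0.69047 MPa*m^0.5
sigma0 = sigma1 - k/sqrt(d1) = 202.6 - 0.69047*218.218 = 51.9272 MPa
sigma_y(d3) = 51.9272 + 0.69047 / sqrt(1.8e-04) = 103.4 MPa


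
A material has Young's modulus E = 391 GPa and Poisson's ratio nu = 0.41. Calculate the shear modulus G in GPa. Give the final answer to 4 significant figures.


G = E / (2*(1+nu))
G = 391 / (2*(1+0.41))
G = 138.7 GPa


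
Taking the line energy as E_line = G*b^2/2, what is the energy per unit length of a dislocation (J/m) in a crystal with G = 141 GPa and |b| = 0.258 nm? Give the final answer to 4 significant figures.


E = G*b^2/2
b = 0.258 nm = 2.58e-10 m
G = 141 GPa = 1.41e+11 Pa
E = 0.5 * 1.41e+11 * (2.58e-10)^2
E = 4.693e-09 J/m


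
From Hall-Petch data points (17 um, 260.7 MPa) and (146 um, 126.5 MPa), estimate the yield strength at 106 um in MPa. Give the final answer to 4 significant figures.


sigma_y = sigma0 + k / sqrt(d)
1/sqrt(d1) = 1/sqrt(1.7e-05) = 242.536;  1/sqrt(d2) = 82.7606
k = (sigma1 - sigma2) / (1/sqrt(d1) - 1/sqrt(d2)) = (260.7 - 126.5) / (242.536 - 82.7606) = 0.839931 MPa*m^0.5
sigma0 = sigma1 - k/sqrt(d1) = 260.7 - 0.839931*242.536 = 56.9868 MPa
sigma_y(d3) = 56.9868 + 0.839931 / sqrt(1.06e-04) = 138.6 MPa


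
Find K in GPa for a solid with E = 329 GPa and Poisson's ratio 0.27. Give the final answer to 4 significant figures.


K = E / (3*(1-2*nu))
K = 329 / (3*(1-2*0.27))
K = 238.4 GPa


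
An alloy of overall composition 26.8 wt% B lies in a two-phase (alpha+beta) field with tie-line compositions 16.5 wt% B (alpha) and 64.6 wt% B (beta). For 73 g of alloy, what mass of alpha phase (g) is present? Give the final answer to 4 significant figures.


f_alpha = (C_beta - C0) / (C_beta - C_alpha)
f_alpha = (64.6 - 26.8) / (64.6 - 16.5) = 0.785863
m_alpha = f_alpha * m_total = 0.785863 * 73 = 57.37 g


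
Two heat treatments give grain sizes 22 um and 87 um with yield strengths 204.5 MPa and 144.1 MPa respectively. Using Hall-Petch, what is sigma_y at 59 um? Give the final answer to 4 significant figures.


sigma_y = sigma0 + k / sqrt(d)
1/sqrt(d1) = 1/sqrt(2.2e-05) = 213.201;  1/sqrt(d2) = 107.211
k = (sigma1 - sigma2) / (1/sqrt(d1) - 1/sqrt(d2)) = (204.5 - 144.1) / (213.201 - 107.211) = 0.569868 MPa*m^0.5
sigma0 = sigma1 - k/sqrt(d1) = 204.5 - 0.569868*213.201 = 83.0037 MPa
sigma_y(d3) = 83.0037 + 0.569868 / sqrt(5.9e-05) = 157.2 MPa


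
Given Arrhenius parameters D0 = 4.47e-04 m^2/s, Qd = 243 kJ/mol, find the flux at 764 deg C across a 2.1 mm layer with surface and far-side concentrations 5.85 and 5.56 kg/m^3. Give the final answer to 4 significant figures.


Step 1: D = D0 * exp(-Qd/(R*T))
T = 764 + 273.15 = 1037.15 K
D = 4.47e-04 * exp(-243e3 / (8.314 * 1037.15)) = 2.57931e-16 m^2/s
Step 2: J = D * (C1 - C2) / dx
J = 2.57931e-16 * (5.85 - 5.56) / 2.1e-03
J = 3.562e-14 kg/(m^2*s)


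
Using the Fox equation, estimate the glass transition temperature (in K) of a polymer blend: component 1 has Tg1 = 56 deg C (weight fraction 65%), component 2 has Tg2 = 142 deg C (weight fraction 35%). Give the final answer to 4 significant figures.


1/Tg = w1/Tg1 + w2/Tg2 (in Kelvin)
Tg1 = 329.15 K, Tg2 = 415.15 K
1/Tg = 0.65/329.15 + 0.35/415.15
Tg = 354.9 K


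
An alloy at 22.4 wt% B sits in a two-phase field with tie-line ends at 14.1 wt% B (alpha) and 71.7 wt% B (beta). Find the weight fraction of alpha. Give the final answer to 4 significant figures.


f_alpha = (C_beta - C0) / (C_beta - C_alpha)
f_alpha = (71.7 - 22.4) / (71.7 - 14.1)
f_alpha = 0.8559


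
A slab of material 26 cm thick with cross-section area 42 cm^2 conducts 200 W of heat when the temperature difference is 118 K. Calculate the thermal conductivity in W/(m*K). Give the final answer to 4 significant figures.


k = Q*L / (A*dT)
L = 0.26 m, A = 4.2e-03 m^2
k = 200 * 0.26 / (4.2e-03 * 118)
k = 104.9 W/(m*K)


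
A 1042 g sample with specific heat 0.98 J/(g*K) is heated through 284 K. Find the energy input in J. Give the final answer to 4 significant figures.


Q = m * cp * dT
Q = 1042 * 0.98 * 284
Q = 290000 J


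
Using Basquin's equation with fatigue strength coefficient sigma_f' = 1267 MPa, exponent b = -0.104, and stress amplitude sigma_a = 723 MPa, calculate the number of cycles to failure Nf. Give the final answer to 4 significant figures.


sigma_a = sigma_f' * (2*Nf)^b
2*Nf = (sigma_a / sigma_f')^(1/b)
2*Nf = (723 / 1267)^(1/-0.104)
2*Nf = 220.128
Nf = 110.1 cycles


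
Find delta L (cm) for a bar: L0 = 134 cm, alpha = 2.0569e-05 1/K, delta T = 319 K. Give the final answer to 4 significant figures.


dL = L0 * alpha * dT
dL = 134 * 2.0569e-05 * 319
dL = 0.8792 cm


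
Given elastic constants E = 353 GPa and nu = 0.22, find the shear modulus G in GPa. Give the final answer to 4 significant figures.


G = E / (2*(1+nu))
G = 353 / (2*(1+0.22))
G = 144.7 GPa


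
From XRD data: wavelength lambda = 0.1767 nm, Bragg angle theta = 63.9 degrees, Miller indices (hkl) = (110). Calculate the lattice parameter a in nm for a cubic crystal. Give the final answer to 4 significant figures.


d = lambda / (2*sin(theta))
d = 0.1767 / (2*sin(63.9 deg))
d = 0.0983823 nm
a = d * sqrt(h^2+k^2+l^2) = 0.0983823 * sqrt(2)
a = 0.1391 nm


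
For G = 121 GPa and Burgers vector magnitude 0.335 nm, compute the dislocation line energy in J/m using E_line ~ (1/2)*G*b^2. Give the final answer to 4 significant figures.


E = G*b^2/2
b = 0.335 nm = 3.35e-10 m
G = 121 GPa = 1.21e+11 Pa
E = 0.5 * 1.21e+11 * (3.35e-10)^2
E = 6.79e-09 J/m


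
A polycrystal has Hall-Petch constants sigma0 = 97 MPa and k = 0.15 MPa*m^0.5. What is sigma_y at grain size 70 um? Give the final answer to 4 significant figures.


sigma_y = sigma0 + k / sqrt(d)
d = 70 um = 7e-05 m
sigma_y = 97 + 0.15 / sqrt(7e-05)
sigma_y = 114.9 MPa


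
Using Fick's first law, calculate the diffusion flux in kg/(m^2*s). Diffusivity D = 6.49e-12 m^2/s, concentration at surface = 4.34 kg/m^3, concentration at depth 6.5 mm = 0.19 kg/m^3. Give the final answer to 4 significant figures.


J = -D * (dC/dx) = D * (C1 - C2) / dx
J = 6.49e-12 * (4.34 - 0.19) / 6.5e-03
J = 4.144e-09 kg/(m^2*s)


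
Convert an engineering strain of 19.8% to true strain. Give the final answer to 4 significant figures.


epsilon_true = ln(1 + epsilon_eng)
epsilon_true = ln(1 + 0.198)
epsilon_true = 0.1807


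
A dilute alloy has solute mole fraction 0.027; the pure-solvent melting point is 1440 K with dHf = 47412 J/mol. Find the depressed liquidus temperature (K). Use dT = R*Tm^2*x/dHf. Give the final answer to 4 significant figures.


dT = R*Tm^2*x / dHf
dT = 8.314 * 1440^2 * 0.027 / 47412
dT = 9.81772 K
T_new = 1440 - 9.81772 = 1430 K


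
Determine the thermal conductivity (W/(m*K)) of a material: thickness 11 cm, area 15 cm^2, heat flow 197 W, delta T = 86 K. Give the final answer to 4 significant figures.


k = Q*L / (A*dT)
L = 0.11 m, A = 1.5e-03 m^2
k = 197 * 0.11 / (1.5e-03 * 86)
k = 168 W/(m*K)


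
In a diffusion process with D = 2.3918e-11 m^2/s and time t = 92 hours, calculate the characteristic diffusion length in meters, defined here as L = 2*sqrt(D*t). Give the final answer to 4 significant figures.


t = 92 hr = 331200 s
Diffusion length = 2*sqrt(D*t)
= 2*sqrt(2.3918e-11 * 331200)
= 5.629e-03 m


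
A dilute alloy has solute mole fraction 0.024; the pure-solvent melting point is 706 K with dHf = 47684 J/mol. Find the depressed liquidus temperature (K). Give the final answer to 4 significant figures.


dT = R*Tm^2*x / dHf
dT = 8.314 * 706^2 * 0.024 / 47684
dT = 2.08573 K
T_new = 706 - 2.08573 = 703.9 K


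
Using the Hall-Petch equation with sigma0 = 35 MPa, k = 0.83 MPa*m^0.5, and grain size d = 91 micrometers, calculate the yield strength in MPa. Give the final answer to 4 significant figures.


sigma_y = sigma0 + k / sqrt(d)
d = 91 um = 9.1e-05 m
sigma_y = 35 + 0.83 / sqrt(9.1e-05)
sigma_y = 122 MPa


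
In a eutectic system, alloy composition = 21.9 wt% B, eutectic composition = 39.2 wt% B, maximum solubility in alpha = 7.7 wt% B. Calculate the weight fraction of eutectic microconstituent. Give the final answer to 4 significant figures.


f_primary = (C_e - C0) / (C_e - C_alpha_max)
f_primary = (39.2 - 21.9) / (39.2 - 7.7)
f_primary = 0.549206
f_eutectic = 1 - 0.549206 = 0.4508


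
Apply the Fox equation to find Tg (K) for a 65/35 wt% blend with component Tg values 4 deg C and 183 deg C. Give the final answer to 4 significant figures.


1/Tg = w1/Tg1 + w2/Tg2 (in Kelvin)
Tg1 = 277.15 K, Tg2 = 456.15 K
1/Tg = 0.65/277.15 + 0.35/456.15
Tg = 321.3 K


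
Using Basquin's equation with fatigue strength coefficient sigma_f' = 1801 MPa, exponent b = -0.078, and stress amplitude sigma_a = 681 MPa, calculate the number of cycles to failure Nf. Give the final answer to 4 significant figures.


sigma_a = sigma_f' * (2*Nf)^b
2*Nf = (sigma_a / sigma_f')^(1/b)
2*Nf = (681 / 1801)^(1/-0.078)
2*Nf = 259990
Nf = 130000 cycles


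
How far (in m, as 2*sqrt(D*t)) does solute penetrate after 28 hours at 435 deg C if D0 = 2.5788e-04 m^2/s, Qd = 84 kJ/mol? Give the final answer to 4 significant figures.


Step 1: D = D0 * exp(-Qd/(R*T))
T = 708.15 K
D = 2.5788e-04 * exp(-84e3 / (8.314 * 708.15)) = 1.64126e-10 m^2/s
Step 2: L = 2*sqrt(D*t)
t = 28 h = 100800 s
L = 2*sqrt(1.64126e-10 * 100800) = 8.135e-03 m


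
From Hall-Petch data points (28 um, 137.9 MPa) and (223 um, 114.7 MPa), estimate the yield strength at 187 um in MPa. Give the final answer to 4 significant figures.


sigma_y = sigma0 + k / sqrt(d)
1/sqrt(d1) = 1/sqrt(2.8e-05) = 188.982;  1/sqrt(d2) = 66.965
k = (sigma1 - sigma2) / (1/sqrt(d1) - 1/sqrt(d2)) = (137.9 - 114.7) / (188.982 - 66.965) = 0.190137 MPa*m^0.5
sigma0 = sigma1 - k/sqrt(d1) = 137.9 - 0.190137*188.982 = 101.967 MPa
sigma_y(d3) = 101.967 + 0.190137 / sqrt(1.87e-04) = 115.9 MPa


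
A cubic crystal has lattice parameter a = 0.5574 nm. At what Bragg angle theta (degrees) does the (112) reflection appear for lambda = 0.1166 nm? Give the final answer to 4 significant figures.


d = a / sqrt(h^2+k^2+l^2)
d = 0.5574 / sqrt(6) = 0.227558 nm
lambda = 2*d*sin(theta)  =>  sin(theta) = lambda / (2*d)
sin(theta) = 0.1166 / (2 * 0.227558) = 0.256199
theta = 14.84 deg


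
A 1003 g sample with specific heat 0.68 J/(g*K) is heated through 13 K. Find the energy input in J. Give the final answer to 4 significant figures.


Q = m * cp * dT
Q = 1003 * 0.68 * 13
Q = 8867 J


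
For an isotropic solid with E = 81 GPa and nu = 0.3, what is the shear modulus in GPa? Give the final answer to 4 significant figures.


G = E / (2*(1+nu))
G = 81 / (2*(1+0.3))
G = 31.15 GPa


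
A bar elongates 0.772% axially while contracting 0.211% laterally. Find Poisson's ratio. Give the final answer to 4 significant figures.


nu = -epsilon_lat / epsilon_axial
Lateral strain is contraction (negative), so using magnitudes:
nu = 0.211 / 0.772
nu = 0.2733


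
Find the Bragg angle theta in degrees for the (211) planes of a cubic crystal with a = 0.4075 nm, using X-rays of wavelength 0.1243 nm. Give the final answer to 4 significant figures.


d = a / sqrt(h^2+k^2+l^2)
d = 0.4075 / sqrt(6) = 0.166361 nm
lambda = 2*d*sin(theta)  =>  sin(theta) = lambda / (2*d)
sin(theta) = 0.1243 / (2 * 0.166361) = 0.373585
theta = 21.94 deg


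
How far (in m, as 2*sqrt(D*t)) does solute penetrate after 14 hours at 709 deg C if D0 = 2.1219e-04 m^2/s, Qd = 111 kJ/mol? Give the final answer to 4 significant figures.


Step 1: D = D0 * exp(-Qd/(R*T))
T = 982.15 K
D = 2.1219e-04 * exp(-111e3 / (8.314 * 982.15)) = 2.64905e-10 m^2/s
Step 2: L = 2*sqrt(D*t)
t = 14 h = 50400 s
L = 2*sqrt(2.64905e-10 * 50400) = 7.308e-03 m


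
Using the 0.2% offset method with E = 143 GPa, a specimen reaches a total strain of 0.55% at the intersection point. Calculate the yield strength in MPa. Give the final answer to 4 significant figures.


Offset strain = 0.002
Elastic strain at yield = total_strain - offset = 5.5e-03 - 0.002 = 3.5e-03
sigma_y = E * elastic_strain = 143000 * 3.5e-03
sigma_y = 500.5 MPa


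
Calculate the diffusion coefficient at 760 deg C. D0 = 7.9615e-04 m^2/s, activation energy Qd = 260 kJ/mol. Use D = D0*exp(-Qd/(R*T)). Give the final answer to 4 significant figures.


D = D0 * exp(-Qd / (R*T))
T = 1033.15 K
D = 7.9615e-04 * exp(-260e3 / (8.314 * 1033.15))
D = 5.692e-17 m^2/s


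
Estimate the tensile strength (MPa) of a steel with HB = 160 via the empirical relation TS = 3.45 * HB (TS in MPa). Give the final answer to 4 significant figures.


TS (MPa) = 3.45 * HB
TS = 3.45 * 160
TS = 552 MPa


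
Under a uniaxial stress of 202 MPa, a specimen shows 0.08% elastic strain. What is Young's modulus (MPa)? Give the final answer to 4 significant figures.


E = sigma / epsilon
epsilon = 0.08% = 8e-04
E = 202 / 8e-04
E = 252500 MPa


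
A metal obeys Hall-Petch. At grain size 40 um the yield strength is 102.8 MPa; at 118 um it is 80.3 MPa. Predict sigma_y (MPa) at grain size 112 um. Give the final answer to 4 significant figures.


sigma_y = sigma0 + k / sqrt(d)
1/sqrt(d1) = 1/sqrt(4e-05) = 158.114;  1/sqrt(d2) = 92.0575
k = (sigma1 - sigma2) / (1/sqrt(d1) - 1/sqrt(d2)) = (102.8 - 80.3) / (158.114 - 92.0575) = 0.340618 MPa*m^0.5
sigma0 = sigma1 - k/sqrt(d1) = 102.8 - 0.340618*158.114 = 48.9436 MPa
sigma_y(d3) = 48.9436 + 0.340618 / sqrt(1.12e-04) = 81.13 MPa


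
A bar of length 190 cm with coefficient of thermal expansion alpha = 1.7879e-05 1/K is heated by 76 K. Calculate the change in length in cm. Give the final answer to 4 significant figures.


dL = L0 * alpha * dT
dL = 190 * 1.7879e-05 * 76
dL = 0.2582 cm


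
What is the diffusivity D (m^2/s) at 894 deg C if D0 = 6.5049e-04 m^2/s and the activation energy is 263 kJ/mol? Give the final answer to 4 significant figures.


D = D0 * exp(-Qd / (R*T))
T = 1167.15 K
D = 6.5049e-04 * exp(-263e3 / (8.314 * 1167.15))
D = 1.103e-15 m^2/s


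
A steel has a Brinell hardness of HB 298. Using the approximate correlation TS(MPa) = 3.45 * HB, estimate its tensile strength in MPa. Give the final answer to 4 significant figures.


TS (MPa) = 3.45 * HB
TS = 3.45 * 298
TS = 1028 MPa


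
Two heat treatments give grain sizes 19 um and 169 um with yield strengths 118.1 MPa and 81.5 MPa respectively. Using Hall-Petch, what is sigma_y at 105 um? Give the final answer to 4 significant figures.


sigma_y = sigma0 + k / sqrt(d)
1/sqrt(d1) = 1/sqrt(1.9e-05) = 229.416;  1/sqrt(d2) = 76.9231
k = (sigma1 - sigma2) / (1/sqrt(d1) - 1/sqrt(d2)) = (118.1 - 81.5) / (229.416 - 76.9231) = 0.240012 MPa*m^0.5
sigma0 = sigma1 - k/sqrt(d1) = 118.1 - 0.240012*229.416 = 63.0376 MPa
sigma_y(d3) = 63.0376 + 0.240012 / sqrt(1.05e-04) = 86.46 MPa


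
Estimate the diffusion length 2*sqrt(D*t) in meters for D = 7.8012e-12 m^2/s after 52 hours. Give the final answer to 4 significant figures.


t = 52 hr = 187200 s
Diffusion length = 2*sqrt(D*t)
= 2*sqrt(7.8012e-12 * 187200)
= 2.417e-03 m


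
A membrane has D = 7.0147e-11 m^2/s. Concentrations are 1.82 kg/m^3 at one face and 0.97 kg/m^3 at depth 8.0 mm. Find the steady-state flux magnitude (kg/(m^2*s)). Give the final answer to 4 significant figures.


J = -D * (dC/dx) = D * (C1 - C2) / dx
J = 7.0147e-11 * (1.82 - 0.97) / 8e-03
J = 7.453e-09 kg/(m^2*s)


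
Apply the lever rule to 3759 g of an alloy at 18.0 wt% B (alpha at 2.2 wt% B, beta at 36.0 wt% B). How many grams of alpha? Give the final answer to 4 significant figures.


f_alpha = (C_beta - C0) / (C_beta - C_alpha)
f_alpha = (36.0 - 18.0) / (36.0 - 2.2) = 0.532544
m_alpha = f_alpha * m_total = 0.532544 * 3759 = 2002 g


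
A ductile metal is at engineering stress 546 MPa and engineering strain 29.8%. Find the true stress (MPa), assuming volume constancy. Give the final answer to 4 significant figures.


sigma_true = sigma_eng * (1 + epsilon_eng)
sigma_true = 546 * (1 + 0.298)
sigma_true = 708.7 MPa


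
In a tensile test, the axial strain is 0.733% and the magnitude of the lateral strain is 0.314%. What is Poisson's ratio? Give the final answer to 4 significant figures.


nu = -epsilon_lat / epsilon_axial
Lateral strain is contraction (negative), so using magnitudes:
nu = 0.314 / 0.733
nu = 0.4284


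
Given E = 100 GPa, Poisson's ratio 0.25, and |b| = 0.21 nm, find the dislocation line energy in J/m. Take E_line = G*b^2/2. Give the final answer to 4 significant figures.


Step 1: G = E / (2*(1+nu))
G = 100 / (2*(1+0.25)) = 40 GPa = 4e+10 Pa
Step 2: E_line = G*b^2/2
b = 0.21 nm = 2.1e-10 m
E_line = 0.5 * 4e+10 * (2.1e-10)^2 = 8.82e-10 J/m


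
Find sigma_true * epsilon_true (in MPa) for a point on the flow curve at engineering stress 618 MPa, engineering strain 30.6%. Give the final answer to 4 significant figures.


sigma_true = sigma_eng * (1 + epsilon_eng)
sigma_true = 618 * (1 + 0.306) = 807.108 MPa
epsilon_true = ln(1 + epsilon_eng)
epsilon_true = ln(1 + 0.306) = 0.266969
sigma_true * epsilon_true = 807.108 * 0.266969 = 215.5 MPa


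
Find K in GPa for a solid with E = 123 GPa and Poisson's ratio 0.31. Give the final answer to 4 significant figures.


K = E / (3*(1-2*nu))
K = 123 / (3*(1-2*0.31))
K = 107.9 GPa


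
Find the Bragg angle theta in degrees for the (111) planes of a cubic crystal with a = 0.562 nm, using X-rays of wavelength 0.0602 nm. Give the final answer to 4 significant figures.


d = a / sqrt(h^2+k^2+l^2)
d = 0.562 / sqrt(3) = 0.324471 nm
lambda = 2*d*sin(theta)  =>  sin(theta) = lambda / (2*d)
sin(theta) = 0.0602 / (2 * 0.324471) = 0.0927664
theta = 5.323 deg


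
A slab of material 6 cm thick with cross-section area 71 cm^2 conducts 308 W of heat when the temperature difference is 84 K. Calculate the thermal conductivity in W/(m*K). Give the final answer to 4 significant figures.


k = Q*L / (A*dT)
L = 0.06 m, A = 7.1e-03 m^2
k = 308 * 0.06 / (7.1e-03 * 84)
k = 30.99 W/(m*K)


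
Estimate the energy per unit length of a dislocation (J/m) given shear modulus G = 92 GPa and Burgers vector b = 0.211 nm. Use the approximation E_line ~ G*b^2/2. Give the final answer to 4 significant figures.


E = G*b^2/2
b = 0.211 nm = 2.11e-10 m
G = 92 GPa = 9.2e+10 Pa
E = 0.5 * 9.2e+10 * (2.11e-10)^2
E = 2.048e-09 J/m


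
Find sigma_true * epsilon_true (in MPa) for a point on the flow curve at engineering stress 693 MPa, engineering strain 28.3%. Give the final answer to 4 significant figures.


sigma_true = sigma_eng * (1 + epsilon_eng)
sigma_true = 693 * (1 + 0.283) = 889.119 MPa
epsilon_true = ln(1 + epsilon_eng)
epsilon_true = ln(1 + 0.283) = 0.249201
sigma_true * epsilon_true = 889.119 * 0.249201 = 221.6 MPa


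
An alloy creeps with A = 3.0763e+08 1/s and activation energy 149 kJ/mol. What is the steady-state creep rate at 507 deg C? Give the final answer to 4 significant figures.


rate = A * exp(-Q / (R*T))
T = 507 + 273.15 = 780.15 K
rate = 3.0763e+08 * exp(-149e3 / (8.314 * 780.15))
rate = 0.03247 1/s


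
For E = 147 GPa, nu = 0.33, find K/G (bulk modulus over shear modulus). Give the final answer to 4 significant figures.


G = E / (2*(1+nu))
G = 147 / (2*(1+0.33)) = 55.2632 GPa
K = E / (3*(1-2*nu))
K = 147 / (3*(1-2*0.33)) = 144.118 GPa
K/G = 144.118 / 55.2632 = 2.608


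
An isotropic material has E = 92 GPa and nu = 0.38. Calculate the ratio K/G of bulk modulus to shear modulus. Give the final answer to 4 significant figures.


G = E / (2*(1+nu))
G = 92 / (2*(1+0.38)) = 33.3333 GPa
K = E / (3*(1-2*nu))
K = 92 / (3*(1-2*0.38)) = 127.778 GPa
K/G = 127.778 / 33.3333 = 3.833
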